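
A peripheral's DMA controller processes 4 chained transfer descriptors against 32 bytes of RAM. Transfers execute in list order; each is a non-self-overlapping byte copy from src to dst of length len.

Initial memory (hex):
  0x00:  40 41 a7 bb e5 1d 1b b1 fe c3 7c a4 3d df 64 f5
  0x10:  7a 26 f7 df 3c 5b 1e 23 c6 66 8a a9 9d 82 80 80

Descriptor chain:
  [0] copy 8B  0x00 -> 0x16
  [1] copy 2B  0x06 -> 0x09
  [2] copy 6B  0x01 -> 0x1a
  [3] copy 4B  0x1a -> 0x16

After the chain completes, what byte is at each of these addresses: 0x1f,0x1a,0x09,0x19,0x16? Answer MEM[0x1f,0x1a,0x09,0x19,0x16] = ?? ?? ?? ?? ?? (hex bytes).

MEM[0x1f,0x1a,0x09,0x19,0x16] = 1b 41 1b e5 41

  after D0: wrote 8B at 0x16 = 4041a7bbe51d1bb1
  after D1: wrote 2B at 0x09 = 1bb1
  after D2: wrote 6B at 0x1a = 41a7bbe51d1b
  after D3: wrote 4B at 0x16 = 41a7bbe5
query mem[0x1f]=0x1b, mem[0x1a]=0x41, mem[0x09]=0x1b, mem[0x19]=0xe5, mem[0x16]=0x41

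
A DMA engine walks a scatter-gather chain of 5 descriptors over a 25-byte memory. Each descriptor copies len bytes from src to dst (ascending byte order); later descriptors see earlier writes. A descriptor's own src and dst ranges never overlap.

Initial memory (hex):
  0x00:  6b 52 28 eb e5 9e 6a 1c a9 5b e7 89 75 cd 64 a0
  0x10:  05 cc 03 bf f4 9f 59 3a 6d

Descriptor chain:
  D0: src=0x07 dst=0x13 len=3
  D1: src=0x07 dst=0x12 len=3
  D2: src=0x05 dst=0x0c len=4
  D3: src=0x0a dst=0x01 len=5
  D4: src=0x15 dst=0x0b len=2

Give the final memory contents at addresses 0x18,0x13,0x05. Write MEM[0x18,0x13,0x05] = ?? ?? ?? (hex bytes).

  after D0: wrote 3B at 0x13 = 1ca95b
  after D1: wrote 3B at 0x12 = 1ca95b
  after D2: wrote 4B at 0x0c = 9e6a1ca9
  after D3: wrote 5B at 0x01 = e7899e6a1c
  after D4: wrote 2B at 0x0b = 5b59
query mem[0x18]=0x6d, mem[0x13]=0xa9, mem[0x05]=0x1c

MEM[0x18,0x13,0x05] = 6d a9 1c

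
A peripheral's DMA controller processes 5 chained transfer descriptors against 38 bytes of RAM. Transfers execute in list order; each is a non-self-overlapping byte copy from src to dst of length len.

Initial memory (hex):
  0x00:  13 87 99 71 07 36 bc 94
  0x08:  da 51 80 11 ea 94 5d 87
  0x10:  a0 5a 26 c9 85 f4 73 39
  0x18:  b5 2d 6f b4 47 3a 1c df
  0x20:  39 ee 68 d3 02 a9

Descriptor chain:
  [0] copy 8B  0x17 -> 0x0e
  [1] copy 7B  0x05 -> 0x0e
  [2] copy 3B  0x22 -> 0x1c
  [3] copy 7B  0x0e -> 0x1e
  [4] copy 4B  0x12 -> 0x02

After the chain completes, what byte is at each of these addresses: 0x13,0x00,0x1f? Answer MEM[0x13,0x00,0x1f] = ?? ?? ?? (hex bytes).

MEM[0x13,0x00,0x1f] = 80 13 bc

  after D0: wrote 8B at 0x0e = 39b52d6fb4473a1c
  after D1: wrote 7B at 0x0e = 36bc94da518011
  after D2: wrote 3B at 0x1c = 68d302
  after D3: wrote 7B at 0x1e = 36bc94da518011
  after D4: wrote 4B at 0x02 = 5180111c
query mem[0x13]=0x80, mem[0x00]=0x13, mem[0x1f]=0xbc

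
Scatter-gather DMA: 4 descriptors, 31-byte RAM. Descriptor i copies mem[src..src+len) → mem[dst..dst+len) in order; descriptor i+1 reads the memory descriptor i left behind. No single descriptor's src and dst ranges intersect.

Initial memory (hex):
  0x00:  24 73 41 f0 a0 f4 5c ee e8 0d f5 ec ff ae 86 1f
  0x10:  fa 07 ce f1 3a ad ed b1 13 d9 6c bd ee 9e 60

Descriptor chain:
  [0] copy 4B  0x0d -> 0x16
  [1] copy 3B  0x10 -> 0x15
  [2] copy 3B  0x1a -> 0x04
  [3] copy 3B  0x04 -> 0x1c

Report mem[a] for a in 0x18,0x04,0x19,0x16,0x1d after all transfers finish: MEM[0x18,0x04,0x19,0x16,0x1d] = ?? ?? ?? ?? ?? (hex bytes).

MEM[0x18,0x04,0x19,0x16,0x1d] = 1f 6c fa 07 bd

D0: mem[0x16..0x19] <- [ae 86 1f fa]
D1: mem[0x15..0x17] <- [fa 07 ce]
D2: mem[0x04..0x06] <- [6c bd ee]
D3: mem[0x1c..0x1e] <- [6c bd ee]
query mem[0x18]=0x1f, mem[0x04]=0x6c, mem[0x19]=0xfa, mem[0x16]=0x07, mem[0x1d]=0xbd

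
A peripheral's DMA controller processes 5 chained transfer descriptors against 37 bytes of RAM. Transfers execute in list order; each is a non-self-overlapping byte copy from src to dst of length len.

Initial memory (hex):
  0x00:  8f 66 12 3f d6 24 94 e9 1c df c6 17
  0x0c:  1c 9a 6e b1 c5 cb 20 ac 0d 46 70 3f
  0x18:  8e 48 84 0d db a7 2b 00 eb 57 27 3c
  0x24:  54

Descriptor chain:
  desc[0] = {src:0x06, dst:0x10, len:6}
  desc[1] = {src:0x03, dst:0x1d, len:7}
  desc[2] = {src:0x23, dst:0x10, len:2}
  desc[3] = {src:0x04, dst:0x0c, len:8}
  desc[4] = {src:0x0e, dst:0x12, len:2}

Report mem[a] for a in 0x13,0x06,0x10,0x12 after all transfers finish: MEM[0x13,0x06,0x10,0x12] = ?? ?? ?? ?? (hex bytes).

[0] 0x06->0x10 len=6 : 94 e9 1c df c6 17
[1] 0x03->0x1d len=7 : 3f d6 24 94 e9 1c df
[2] 0x23->0x10 len=2 : df 54
[3] 0x04->0x0c len=8 : d6 24 94 e9 1c df c6 17
[4] 0x0e->0x12 len=2 : 94 e9
query mem[0x13]=0xe9, mem[0x06]=0x94, mem[0x10]=0x1c, mem[0x12]=0x94

MEM[0x13,0x06,0x10,0x12] = e9 94 1c 94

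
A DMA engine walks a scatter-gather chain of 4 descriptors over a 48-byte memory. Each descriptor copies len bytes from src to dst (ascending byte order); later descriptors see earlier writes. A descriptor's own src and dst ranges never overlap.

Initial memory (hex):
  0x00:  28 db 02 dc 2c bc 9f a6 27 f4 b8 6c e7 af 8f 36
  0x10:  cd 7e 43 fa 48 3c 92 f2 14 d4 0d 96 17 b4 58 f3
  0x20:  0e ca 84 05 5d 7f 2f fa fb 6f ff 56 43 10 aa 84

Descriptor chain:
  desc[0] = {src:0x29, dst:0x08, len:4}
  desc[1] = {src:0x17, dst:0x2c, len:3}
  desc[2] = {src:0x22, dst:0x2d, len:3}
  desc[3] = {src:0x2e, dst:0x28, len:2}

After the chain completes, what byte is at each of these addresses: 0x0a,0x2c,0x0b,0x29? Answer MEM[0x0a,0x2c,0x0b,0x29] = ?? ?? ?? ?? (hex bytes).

MEM[0x0a,0x2c,0x0b,0x29] = 56 f2 43 5d

  after D0: wrote 4B at 0x08 = 6fff5643
  after D1: wrote 3B at 0x2c = f214d4
  after D2: wrote 3B at 0x2d = 84055d
  after D3: wrote 2B at 0x28 = 055d
query mem[0x0a]=0x56, mem[0x2c]=0xf2, mem[0x0b]=0x43, mem[0x29]=0x5d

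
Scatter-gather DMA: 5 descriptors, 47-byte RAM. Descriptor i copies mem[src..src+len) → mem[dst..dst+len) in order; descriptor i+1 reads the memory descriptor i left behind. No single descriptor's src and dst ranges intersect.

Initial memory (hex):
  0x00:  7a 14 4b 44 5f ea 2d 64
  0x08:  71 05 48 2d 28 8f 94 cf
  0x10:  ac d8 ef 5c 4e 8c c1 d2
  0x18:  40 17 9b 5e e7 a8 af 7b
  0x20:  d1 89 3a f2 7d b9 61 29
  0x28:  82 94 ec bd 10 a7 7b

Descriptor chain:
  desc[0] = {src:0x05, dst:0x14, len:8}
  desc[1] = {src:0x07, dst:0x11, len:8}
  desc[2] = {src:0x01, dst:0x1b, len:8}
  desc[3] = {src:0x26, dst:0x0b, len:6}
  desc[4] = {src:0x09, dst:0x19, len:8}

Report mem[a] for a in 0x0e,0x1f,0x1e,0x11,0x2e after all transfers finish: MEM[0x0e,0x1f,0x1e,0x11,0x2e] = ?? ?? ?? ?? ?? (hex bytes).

MEM[0x0e,0x1f,0x1e,0x11,0x2e] = 94 ec 94 64 7b

#0 dst[0x14+8] := {0xea,0x2d,0x64,0x71,0x05,0x48,0x2d,0x28}
#1 dst[0x11+8] := {0x64,0x71,0x05,0x48,0x2d,0x28,0x8f,0x94}
#2 dst[0x1b+8] := {0x14,0x4b,0x44,0x5f,0xea,0x2d,0x64,0x71}
#3 dst[0x0b+6] := {0x61,0x29,0x82,0x94,0xec,0xbd}
#4 dst[0x19+8] := {0x05,0x48,0x61,0x29,0x82,0x94,0xec,0xbd}
query mem[0x0e]=0x94, mem[0x1f]=0xec, mem[0x1e]=0x94, mem[0x11]=0x64, mem[0x2e]=0x7b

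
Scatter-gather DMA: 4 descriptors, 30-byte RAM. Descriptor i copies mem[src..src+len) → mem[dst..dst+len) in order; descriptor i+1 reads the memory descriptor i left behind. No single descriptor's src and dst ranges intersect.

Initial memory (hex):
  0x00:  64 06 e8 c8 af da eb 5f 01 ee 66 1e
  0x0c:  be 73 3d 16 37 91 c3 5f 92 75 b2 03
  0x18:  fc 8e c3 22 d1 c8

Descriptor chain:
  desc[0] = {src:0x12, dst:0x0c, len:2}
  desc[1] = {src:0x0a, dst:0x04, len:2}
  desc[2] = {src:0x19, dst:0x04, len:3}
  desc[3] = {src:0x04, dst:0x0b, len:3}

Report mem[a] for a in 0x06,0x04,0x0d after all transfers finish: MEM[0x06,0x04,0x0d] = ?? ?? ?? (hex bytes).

[0] 0x12->0x0c len=2 : c3 5f
[1] 0x0a->0x04 len=2 : 66 1e
[2] 0x19->0x04 len=3 : 8e c3 22
[3] 0x04->0x0b len=3 : 8e c3 22
query mem[0x06]=0x22, mem[0x04]=0x8e, mem[0x0d]=0x22

MEM[0x06,0x04,0x0d] = 22 8e 22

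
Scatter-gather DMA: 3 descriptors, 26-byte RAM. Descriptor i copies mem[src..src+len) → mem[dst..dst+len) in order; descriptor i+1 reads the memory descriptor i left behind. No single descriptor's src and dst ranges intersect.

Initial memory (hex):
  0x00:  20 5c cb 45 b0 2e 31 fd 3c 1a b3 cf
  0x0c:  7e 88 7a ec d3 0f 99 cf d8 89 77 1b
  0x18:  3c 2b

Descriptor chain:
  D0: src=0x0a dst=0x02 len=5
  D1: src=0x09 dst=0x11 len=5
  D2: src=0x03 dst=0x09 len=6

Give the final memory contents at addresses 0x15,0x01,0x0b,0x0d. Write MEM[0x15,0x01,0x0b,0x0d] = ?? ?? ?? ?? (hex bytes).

D0: mem[0x02..0x06] <- [b3 cf 7e 88 7a]
D1: mem[0x11..0x15] <- [1a b3 cf 7e 88]
D2: mem[0x09..0x0e] <- [cf 7e 88 7a fd 3c]
query mem[0x15]=0x88, mem[0x01]=0x5c, mem[0x0b]=0x88, mem[0x0d]=0xfd

MEM[0x15,0x01,0x0b,0x0d] = 88 5c 88 fd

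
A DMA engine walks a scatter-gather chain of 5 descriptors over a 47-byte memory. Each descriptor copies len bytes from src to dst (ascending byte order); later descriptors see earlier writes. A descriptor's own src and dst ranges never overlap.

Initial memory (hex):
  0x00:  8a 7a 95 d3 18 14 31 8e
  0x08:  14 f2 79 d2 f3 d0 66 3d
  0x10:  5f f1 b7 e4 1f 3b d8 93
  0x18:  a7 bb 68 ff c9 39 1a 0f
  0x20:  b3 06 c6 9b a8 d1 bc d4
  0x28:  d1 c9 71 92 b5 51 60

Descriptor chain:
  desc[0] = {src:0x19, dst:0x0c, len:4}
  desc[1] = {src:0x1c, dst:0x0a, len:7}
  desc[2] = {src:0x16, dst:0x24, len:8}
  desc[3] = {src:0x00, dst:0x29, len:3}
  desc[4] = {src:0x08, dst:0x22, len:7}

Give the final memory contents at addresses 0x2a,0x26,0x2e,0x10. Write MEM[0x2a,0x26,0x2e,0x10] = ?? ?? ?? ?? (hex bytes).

MEM[0x2a,0x26,0x2e,0x10] = 7a 1a 60 c6

#0 dst[0x0c+4] := {0xbb,0x68,0xff,0xc9}
#1 dst[0x0a+7] := {0xc9,0x39,0x1a,0x0f,0xb3,0x06,0xc6}
#2 dst[0x24+8] := {0xd8,0x93,0xa7,0xbb,0x68,0xff,0xc9,0x39}
#3 dst[0x29+3] := {0x8a,0x7a,0x95}
#4 dst[0x22+7] := {0x14,0xf2,0xc9,0x39,0x1a,0x0f,0xb3}
query mem[0x2a]=0x7a, mem[0x26]=0x1a, mem[0x2e]=0x60, mem[0x10]=0xc6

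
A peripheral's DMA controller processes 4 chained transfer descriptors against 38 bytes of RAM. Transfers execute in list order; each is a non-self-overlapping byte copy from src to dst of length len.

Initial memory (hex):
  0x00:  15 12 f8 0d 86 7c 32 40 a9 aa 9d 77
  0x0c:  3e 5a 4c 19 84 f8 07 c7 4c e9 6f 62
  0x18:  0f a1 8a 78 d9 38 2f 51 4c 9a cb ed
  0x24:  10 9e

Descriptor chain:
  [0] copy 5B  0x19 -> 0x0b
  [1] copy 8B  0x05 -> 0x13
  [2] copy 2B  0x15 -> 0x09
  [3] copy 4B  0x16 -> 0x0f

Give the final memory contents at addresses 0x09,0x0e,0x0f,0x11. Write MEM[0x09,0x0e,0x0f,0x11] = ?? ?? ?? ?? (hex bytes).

D0: mem[0x0b..0x0f] <- [a1 8a 78 d9 38]
D1: mem[0x13..0x1a] <- [7c 32 40 a9 aa 9d a1 8a]
D2: mem[0x09..0x0a] <- [40 a9]
D3: mem[0x0f..0x12] <- [a9 aa 9d a1]
query mem[0x09]=0x40, mem[0x0e]=0xd9, mem[0x0f]=0xa9, mem[0x11]=0x9d

MEM[0x09,0x0e,0x0f,0x11] = 40 d9 a9 9d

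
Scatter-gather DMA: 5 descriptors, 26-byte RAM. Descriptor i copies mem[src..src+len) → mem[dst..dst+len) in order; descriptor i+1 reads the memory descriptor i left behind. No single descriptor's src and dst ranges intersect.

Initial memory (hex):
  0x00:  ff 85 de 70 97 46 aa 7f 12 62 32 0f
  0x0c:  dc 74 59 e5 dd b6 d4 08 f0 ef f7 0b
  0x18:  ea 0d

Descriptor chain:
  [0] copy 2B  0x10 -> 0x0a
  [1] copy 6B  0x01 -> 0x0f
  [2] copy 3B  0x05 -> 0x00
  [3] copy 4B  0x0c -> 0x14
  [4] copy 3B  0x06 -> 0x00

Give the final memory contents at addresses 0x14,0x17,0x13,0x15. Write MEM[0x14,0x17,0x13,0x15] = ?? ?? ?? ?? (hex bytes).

MEM[0x14,0x17,0x13,0x15] = dc 85 46 74

#0 dst[0x0a+2] := {0xdd,0xb6}
#1 dst[0x0f+6] := {0x85,0xde,0x70,0x97,0x46,0xaa}
#2 dst[0x00+3] := {0x46,0xaa,0x7f}
#3 dst[0x14+4] := {0xdc,0x74,0x59,0x85}
#4 dst[0x00+3] := {0xaa,0x7f,0x12}
query mem[0x14]=0xdc, mem[0x17]=0x85, mem[0x13]=0x46, mem[0x15]=0x74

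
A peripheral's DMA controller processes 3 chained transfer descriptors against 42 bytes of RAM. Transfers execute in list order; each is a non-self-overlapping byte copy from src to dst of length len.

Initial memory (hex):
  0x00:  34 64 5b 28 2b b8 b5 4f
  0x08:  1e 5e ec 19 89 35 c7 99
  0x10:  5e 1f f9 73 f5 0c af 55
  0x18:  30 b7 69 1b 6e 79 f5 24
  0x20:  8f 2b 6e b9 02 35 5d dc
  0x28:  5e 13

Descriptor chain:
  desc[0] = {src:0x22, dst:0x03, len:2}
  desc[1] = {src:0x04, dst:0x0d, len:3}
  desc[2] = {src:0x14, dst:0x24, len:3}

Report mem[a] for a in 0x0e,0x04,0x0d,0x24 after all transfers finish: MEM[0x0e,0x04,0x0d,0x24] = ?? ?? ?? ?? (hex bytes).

MEM[0x0e,0x04,0x0d,0x24] = b8 b9 b9 f5

  after D0: wrote 2B at 0x03 = 6eb9
  after D1: wrote 3B at 0x0d = b9b8b5
  after D2: wrote 3B at 0x24 = f50caf
query mem[0x0e]=0xb8, mem[0x04]=0xb9, mem[0x0d]=0xb9, mem[0x24]=0xf5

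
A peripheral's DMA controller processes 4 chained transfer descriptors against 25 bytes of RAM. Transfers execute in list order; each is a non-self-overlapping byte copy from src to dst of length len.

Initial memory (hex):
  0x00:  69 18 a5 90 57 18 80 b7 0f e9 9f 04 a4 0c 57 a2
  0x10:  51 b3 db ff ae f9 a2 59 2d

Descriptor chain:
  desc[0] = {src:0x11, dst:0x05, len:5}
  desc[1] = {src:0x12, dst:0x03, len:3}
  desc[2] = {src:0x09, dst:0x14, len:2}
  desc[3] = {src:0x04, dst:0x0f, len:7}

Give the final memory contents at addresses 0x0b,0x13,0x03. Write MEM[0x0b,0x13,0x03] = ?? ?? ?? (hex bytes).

D0: mem[0x05..0x09] <- [b3 db ff ae f9]
D1: mem[0x03..0x05] <- [db ff ae]
D2: mem[0x14..0x15] <- [f9 9f]
D3: mem[0x0f..0x15] <- [ff ae db ff ae f9 9f]
query mem[0x0b]=0x04, mem[0x13]=0xae, mem[0x03]=0xdb

MEM[0x0b,0x13,0x03] = 04 ae db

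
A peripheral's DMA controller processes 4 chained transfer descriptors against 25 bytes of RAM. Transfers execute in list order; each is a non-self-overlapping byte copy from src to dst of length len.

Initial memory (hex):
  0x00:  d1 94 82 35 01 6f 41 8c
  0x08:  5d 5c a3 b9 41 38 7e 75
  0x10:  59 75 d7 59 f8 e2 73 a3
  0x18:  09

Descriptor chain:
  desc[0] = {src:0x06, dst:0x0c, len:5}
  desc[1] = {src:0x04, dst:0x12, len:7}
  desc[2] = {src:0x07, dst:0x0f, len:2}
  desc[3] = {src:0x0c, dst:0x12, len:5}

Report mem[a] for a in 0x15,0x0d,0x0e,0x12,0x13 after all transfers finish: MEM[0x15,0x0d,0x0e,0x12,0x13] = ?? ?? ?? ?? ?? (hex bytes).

MEM[0x15,0x0d,0x0e,0x12,0x13] = 8c 8c 5d 41 8c

D0: mem[0x0c..0x10] <- [41 8c 5d 5c a3]
D1: mem[0x12..0x18] <- [01 6f 41 8c 5d 5c a3]
D2: mem[0x0f..0x10] <- [8c 5d]
D3: mem[0x12..0x16] <- [41 8c 5d 8c 5d]
query mem[0x15]=0x8c, mem[0x0d]=0x8c, mem[0x0e]=0x5d, mem[0x12]=0x41, mem[0x13]=0x8c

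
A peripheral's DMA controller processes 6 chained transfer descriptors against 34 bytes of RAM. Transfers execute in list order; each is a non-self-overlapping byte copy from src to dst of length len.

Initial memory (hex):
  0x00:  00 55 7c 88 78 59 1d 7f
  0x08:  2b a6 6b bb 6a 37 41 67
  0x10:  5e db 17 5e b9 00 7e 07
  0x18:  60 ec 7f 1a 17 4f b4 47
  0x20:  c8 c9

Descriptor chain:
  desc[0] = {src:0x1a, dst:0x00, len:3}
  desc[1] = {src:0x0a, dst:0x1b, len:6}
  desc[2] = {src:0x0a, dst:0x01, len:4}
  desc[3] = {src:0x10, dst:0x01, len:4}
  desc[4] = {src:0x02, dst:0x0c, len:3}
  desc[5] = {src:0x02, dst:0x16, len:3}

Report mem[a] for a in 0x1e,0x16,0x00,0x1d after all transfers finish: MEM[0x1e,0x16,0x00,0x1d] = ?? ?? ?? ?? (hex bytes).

D0: mem[0x00..0x02] <- [7f 1a 17]
D1: mem[0x1b..0x20] <- [6b bb 6a 37 41 67]
D2: mem[0x01..0x04] <- [6b bb 6a 37]
D3: mem[0x01..0x04] <- [5e db 17 5e]
D4: mem[0x0c..0x0e] <- [db 17 5e]
D5: mem[0x16..0x18] <- [db 17 5e]
query mem[0x1e]=0x37, mem[0x16]=0xdb, mem[0x00]=0x7f, mem[0x1d]=0x6a

MEM[0x1e,0x16,0x00,0x1d] = 37 db 7f 6a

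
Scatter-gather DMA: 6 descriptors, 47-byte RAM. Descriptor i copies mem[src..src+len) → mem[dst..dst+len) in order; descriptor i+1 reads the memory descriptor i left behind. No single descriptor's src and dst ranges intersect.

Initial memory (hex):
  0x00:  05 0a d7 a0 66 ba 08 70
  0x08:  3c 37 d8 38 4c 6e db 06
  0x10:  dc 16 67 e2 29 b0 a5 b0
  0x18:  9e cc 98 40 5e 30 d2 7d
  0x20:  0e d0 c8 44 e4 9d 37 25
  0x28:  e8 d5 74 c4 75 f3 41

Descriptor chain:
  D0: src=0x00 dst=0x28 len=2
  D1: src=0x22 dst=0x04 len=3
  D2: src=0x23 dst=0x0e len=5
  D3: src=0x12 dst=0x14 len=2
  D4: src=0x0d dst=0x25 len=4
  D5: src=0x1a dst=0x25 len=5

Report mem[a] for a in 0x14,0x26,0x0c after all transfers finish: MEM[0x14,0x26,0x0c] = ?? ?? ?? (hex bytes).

  after D0: wrote 2B at 0x28 = 050a
  after D1: wrote 3B at 0x04 = c844e4
  after D2: wrote 5B at 0x0e = 44e49d3725
  after D3: wrote 2B at 0x14 = 25e2
  after D4: wrote 4B at 0x25 = 6e44e49d
  after D5: wrote 5B at 0x25 = 98405e30d2
query mem[0x14]=0x25, mem[0x26]=0x40, mem[0x0c]=0x4c

MEM[0x14,0x26,0x0c] = 25 40 4c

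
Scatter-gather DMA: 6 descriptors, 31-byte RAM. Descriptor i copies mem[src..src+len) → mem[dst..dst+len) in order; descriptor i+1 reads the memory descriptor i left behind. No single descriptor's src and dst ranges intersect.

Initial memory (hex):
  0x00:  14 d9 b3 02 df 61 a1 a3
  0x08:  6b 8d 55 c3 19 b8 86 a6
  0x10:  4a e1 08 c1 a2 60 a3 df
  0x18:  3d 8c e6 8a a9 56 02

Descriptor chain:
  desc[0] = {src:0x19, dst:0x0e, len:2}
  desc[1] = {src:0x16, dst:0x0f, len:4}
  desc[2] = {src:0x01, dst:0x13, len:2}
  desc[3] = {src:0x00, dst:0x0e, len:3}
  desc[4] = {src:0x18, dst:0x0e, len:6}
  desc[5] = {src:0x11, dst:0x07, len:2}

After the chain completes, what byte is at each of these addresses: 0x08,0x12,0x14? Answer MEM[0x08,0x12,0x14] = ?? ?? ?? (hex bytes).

MEM[0x08,0x12,0x14] = a9 a9 b3

  after D0: wrote 2B at 0x0e = 8ce6
  after D1: wrote 4B at 0x0f = a3df3d8c
  after D2: wrote 2B at 0x13 = d9b3
  after D3: wrote 3B at 0x0e = 14d9b3
  after D4: wrote 6B at 0x0e = 3d8ce68aa956
  after D5: wrote 2B at 0x07 = 8aa9
query mem[0x08]=0xa9, mem[0x12]=0xa9, mem[0x14]=0xb3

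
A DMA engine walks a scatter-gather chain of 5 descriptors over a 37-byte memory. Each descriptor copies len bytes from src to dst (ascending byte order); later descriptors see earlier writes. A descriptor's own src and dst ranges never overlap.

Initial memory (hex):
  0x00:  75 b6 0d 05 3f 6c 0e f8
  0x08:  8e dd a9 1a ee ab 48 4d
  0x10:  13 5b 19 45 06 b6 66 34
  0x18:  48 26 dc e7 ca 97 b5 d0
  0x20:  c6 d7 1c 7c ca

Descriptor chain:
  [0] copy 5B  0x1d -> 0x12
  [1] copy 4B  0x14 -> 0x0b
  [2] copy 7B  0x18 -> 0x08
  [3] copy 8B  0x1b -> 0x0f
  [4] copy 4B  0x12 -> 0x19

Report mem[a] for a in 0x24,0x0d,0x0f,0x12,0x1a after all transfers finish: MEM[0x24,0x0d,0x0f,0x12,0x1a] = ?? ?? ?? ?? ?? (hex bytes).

[0] 0x1d->0x12 len=5 : 97 b5 d0 c6 d7
[1] 0x14->0x0b len=4 : d0 c6 d7 34
[2] 0x18->0x08 len=7 : 48 26 dc e7 ca 97 b5
[3] 0x1b->0x0f len=8 : e7 ca 97 b5 d0 c6 d7 1c
[4] 0x12->0x19 len=4 : b5 d0 c6 d7
query mem[0x24]=0xca, mem[0x0d]=0x97, mem[0x0f]=0xe7, mem[0x12]=0xb5, mem[0x1a]=0xd0

MEM[0x24,0x0d,0x0f,0x12,0x1a] = ca 97 e7 b5 d0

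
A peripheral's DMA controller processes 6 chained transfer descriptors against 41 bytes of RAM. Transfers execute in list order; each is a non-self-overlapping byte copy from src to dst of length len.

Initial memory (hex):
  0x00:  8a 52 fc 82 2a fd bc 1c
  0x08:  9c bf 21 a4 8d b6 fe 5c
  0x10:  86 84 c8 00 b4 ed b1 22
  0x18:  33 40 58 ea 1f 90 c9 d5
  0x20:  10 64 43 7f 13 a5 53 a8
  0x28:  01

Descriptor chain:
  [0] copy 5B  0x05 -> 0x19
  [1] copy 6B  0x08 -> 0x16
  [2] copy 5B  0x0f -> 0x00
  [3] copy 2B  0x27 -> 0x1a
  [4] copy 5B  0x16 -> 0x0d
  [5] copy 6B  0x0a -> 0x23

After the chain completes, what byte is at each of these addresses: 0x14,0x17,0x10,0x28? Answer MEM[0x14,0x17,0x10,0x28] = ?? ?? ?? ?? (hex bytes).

[0] 0x05->0x19 len=5 : fd bc 1c 9c bf
[1] 0x08->0x16 len=6 : 9c bf 21 a4 8d b6
[2] 0x0f->0x00 len=5 : 5c 86 84 c8 00
[3] 0x27->0x1a len=2 : a8 01
[4] 0x16->0x0d len=5 : 9c bf 21 a4 a8
[5] 0x0a->0x23 len=6 : 21 a4 8d 9c bf 21
query mem[0x14]=0xb4, mem[0x17]=0xbf, mem[0x10]=0xa4, mem[0x28]=0x21

MEM[0x14,0x17,0x10,0x28] = b4 bf a4 21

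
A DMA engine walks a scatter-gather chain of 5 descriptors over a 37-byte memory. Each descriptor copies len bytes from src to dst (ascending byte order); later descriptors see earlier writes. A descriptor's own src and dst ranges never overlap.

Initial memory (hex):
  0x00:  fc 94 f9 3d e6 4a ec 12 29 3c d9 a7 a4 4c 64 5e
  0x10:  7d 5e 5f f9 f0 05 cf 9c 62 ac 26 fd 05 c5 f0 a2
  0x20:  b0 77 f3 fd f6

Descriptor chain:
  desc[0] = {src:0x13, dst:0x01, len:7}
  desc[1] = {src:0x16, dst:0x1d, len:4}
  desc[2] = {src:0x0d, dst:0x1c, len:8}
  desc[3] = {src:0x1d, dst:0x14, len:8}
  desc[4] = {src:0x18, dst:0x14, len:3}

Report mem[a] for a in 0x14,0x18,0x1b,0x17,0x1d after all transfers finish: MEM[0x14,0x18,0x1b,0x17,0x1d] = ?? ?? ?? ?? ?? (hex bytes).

MEM[0x14,0x18,0x1b,0x17,0x1d] = 5f 5f f6 5e 64

[0] 0x13->0x01 len=7 : f9 f0 05 cf 9c 62 ac
[1] 0x16->0x1d len=4 : cf 9c 62 ac
[2] 0x0d->0x1c len=8 : 4c 64 5e 7d 5e 5f f9 f0
[3] 0x1d->0x14 len=8 : 64 5e 7d 5e 5f f9 f0 f6
[4] 0x18->0x14 len=3 : 5f f9 f0
query mem[0x14]=0x5f, mem[0x18]=0x5f, mem[0x1b]=0xf6, mem[0x17]=0x5e, mem[0x1d]=0x64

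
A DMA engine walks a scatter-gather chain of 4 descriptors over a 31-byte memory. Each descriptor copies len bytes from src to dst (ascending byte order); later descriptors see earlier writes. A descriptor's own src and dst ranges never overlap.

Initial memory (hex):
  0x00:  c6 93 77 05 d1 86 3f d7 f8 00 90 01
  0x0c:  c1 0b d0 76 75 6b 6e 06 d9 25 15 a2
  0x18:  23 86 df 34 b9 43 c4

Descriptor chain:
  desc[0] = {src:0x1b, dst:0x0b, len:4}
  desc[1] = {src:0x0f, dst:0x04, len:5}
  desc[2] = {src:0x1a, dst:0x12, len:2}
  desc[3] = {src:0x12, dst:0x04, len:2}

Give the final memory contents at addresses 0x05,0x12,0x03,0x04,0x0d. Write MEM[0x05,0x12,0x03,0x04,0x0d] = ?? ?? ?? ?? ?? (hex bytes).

MEM[0x05,0x12,0x03,0x04,0x0d] = 34 df 05 df 43

[0] 0x1b->0x0b len=4 : 34 b9 43 c4
[1] 0x0f->0x04 len=5 : 76 75 6b 6e 06
[2] 0x1a->0x12 len=2 : df 34
[3] 0x12->0x04 len=2 : df 34
query mem[0x05]=0x34, mem[0x12]=0xdf, mem[0x03]=0x05, mem[0x04]=0xdf, mem[0x0d]=0x43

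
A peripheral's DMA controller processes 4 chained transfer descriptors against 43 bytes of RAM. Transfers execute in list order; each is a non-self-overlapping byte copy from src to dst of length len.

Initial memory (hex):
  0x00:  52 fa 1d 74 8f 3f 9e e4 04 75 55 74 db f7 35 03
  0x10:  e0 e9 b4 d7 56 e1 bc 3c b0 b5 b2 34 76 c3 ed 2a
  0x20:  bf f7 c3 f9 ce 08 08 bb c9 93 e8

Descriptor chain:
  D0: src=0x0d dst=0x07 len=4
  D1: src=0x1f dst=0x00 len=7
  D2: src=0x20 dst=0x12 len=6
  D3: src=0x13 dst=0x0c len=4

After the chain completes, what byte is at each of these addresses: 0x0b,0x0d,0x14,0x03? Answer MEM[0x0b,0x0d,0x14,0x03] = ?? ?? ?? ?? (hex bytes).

MEM[0x0b,0x0d,0x14,0x03] = 74 c3 c3 c3

  after D0: wrote 4B at 0x07 = f73503e0
  after D1: wrote 7B at 0x00 = 2abff7c3f9ce08
  after D2: wrote 6B at 0x12 = bff7c3f9ce08
  after D3: wrote 4B at 0x0c = f7c3f9ce
query mem[0x0b]=0x74, mem[0x0d]=0xc3, mem[0x14]=0xc3, mem[0x03]=0xc3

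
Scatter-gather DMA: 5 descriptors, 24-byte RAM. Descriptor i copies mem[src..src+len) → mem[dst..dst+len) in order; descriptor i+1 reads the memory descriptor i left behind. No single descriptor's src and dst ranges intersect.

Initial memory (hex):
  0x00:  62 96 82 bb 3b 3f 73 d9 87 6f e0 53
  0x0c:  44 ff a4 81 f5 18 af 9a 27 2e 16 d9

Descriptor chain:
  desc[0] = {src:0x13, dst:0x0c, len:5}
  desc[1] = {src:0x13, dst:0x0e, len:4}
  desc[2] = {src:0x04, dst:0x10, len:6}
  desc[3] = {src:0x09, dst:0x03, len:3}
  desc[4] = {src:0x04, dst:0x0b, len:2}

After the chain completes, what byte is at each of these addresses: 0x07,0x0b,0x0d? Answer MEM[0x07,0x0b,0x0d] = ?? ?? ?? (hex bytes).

D0: mem[0x0c..0x10] <- [9a 27 2e 16 d9]
D1: mem[0x0e..0x11] <- [9a 27 2e 16]
D2: mem[0x10..0x15] <- [3b 3f 73 d9 87 6f]
D3: mem[0x03..0x05] <- [6f e0 53]
D4: mem[0x0b..0x0c] <- [e0 53]
query mem[0x07]=0xd9, mem[0x0b]=0xe0, mem[0x0d]=0x27

MEM[0x07,0x0b,0x0d] = d9 e0 27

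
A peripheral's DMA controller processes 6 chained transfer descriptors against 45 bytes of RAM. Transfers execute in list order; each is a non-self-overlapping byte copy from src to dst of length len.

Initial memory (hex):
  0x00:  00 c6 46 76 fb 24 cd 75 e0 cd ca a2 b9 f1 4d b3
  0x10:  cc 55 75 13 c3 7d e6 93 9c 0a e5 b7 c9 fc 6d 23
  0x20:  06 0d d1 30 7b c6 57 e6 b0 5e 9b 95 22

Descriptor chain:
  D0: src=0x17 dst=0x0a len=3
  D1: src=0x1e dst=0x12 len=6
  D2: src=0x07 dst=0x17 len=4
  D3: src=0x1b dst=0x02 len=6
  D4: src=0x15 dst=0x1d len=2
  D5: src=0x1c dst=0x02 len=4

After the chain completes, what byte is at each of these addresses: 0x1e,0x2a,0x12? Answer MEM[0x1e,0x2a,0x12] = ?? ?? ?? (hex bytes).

MEM[0x1e,0x2a,0x12] = d1 9b 6d

[0] 0x17->0x0a len=3 : 93 9c 0a
[1] 0x1e->0x12 len=6 : 6d 23 06 0d d1 30
[2] 0x07->0x17 len=4 : 75 e0 cd 93
[3] 0x1b->0x02 len=6 : b7 c9 fc 6d 23 06
[4] 0x15->0x1d len=2 : 0d d1
[5] 0x1c->0x02 len=4 : c9 0d d1 23
query mem[0x1e]=0xd1, mem[0x2a]=0x9b, mem[0x12]=0x6d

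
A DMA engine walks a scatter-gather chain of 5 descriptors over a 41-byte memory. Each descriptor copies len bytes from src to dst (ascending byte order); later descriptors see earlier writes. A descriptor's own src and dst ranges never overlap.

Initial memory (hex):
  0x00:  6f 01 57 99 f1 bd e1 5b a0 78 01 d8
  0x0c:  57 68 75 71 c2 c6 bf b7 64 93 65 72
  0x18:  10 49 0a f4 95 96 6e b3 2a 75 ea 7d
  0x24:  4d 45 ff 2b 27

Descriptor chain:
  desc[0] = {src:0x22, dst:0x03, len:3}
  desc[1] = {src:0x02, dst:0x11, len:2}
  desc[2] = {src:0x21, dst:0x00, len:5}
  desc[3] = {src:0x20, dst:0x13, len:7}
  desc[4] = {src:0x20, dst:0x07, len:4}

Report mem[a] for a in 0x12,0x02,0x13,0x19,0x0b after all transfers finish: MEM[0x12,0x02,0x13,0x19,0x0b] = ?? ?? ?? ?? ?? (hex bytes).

MEM[0x12,0x02,0x13,0x19,0x0b] = ea 7d 2a ff d8

#0 dst[0x03+3] := {0xea,0x7d,0x4d}
#1 dst[0x11+2] := {0x57,0xea}
#2 dst[0x00+5] := {0x75,0xea,0x7d,0x4d,0x45}
#3 dst[0x13+7] := {0x2a,0x75,0xea,0x7d,0x4d,0x45,0xff}
#4 dst[0x07+4] := {0x2a,0x75,0xea,0x7d}
query mem[0x12]=0xea, mem[0x02]=0x7d, mem[0x13]=0x2a, mem[0x19]=0xff, mem[0x0b]=0xd8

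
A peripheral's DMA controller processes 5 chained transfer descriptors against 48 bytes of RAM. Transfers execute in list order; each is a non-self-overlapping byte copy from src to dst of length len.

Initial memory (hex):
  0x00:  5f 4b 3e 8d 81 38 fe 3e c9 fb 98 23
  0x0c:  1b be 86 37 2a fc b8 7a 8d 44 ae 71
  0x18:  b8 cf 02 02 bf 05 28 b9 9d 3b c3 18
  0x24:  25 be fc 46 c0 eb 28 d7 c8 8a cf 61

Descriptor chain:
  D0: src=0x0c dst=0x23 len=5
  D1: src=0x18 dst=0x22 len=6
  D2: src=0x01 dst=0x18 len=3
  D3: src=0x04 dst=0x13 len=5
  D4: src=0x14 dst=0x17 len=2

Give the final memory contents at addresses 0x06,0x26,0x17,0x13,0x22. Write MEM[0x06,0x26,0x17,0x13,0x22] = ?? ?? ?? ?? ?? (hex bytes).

[0] 0x0c->0x23 len=5 : 1b be 86 37 2a
[1] 0x18->0x22 len=6 : b8 cf 02 02 bf 05
[2] 0x01->0x18 len=3 : 4b 3e 8d
[3] 0x04->0x13 len=5 : 81 38 fe 3e c9
[4] 0x14->0x17 len=2 : 38 fe
query mem[0x06]=0xfe, mem[0x26]=0xbf, mem[0x17]=0x38, mem[0x13]=0x81, mem[0x22]=0xb8

MEM[0x06,0x26,0x17,0x13,0x22] = fe bf 38 81 b8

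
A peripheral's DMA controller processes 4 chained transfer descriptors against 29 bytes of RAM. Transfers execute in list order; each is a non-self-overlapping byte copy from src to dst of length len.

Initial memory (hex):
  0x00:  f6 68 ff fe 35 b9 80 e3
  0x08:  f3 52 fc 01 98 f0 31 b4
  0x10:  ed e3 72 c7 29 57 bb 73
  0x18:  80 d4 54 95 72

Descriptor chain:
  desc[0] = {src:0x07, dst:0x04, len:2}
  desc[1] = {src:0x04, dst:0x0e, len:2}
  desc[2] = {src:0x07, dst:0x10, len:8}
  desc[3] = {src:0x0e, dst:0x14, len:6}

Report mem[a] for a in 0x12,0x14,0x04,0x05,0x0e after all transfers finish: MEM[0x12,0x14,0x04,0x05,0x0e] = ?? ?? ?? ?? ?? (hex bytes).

D0: mem[0x04..0x05] <- [e3 f3]
D1: mem[0x0e..0x0f] <- [e3 f3]
D2: mem[0x10..0x17] <- [e3 f3 52 fc 01 98 f0 e3]
D3: mem[0x14..0x19] <- [e3 f3 e3 f3 52 fc]
query mem[0x12]=0x52, mem[0x14]=0xe3, mem[0x04]=0xe3, mem[0x05]=0xf3, mem[0x0e]=0xe3

MEM[0x12,0x14,0x04,0x05,0x0e] = 52 e3 e3 f3 e3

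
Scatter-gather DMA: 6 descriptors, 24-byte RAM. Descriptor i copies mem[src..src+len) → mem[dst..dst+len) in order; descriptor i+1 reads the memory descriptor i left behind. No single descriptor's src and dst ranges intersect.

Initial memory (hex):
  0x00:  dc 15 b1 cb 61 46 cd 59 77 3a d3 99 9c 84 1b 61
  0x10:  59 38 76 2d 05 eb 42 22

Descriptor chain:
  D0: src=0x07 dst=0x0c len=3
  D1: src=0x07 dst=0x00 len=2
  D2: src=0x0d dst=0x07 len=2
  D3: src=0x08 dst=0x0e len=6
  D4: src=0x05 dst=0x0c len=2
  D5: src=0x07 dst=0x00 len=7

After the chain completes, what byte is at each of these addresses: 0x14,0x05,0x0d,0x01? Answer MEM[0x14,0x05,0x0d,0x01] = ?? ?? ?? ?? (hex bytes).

D0: mem[0x0c..0x0e] <- [59 77 3a]
D1: mem[0x00..0x01] <- [59 77]
D2: mem[0x07..0x08] <- [77 3a]
D3: mem[0x0e..0x13] <- [3a 3a d3 99 59 77]
D4: mem[0x0c..0x0d] <- [46 cd]
D5: mem[0x00..0x06] <- [77 3a 3a d3 99 46 cd]
query mem[0x14]=0x05, mem[0x05]=0x46, mem[0x0d]=0xcd, mem[0x01]=0x3a

MEM[0x14,0x05,0x0d,0x01] = 05 46 cd 3a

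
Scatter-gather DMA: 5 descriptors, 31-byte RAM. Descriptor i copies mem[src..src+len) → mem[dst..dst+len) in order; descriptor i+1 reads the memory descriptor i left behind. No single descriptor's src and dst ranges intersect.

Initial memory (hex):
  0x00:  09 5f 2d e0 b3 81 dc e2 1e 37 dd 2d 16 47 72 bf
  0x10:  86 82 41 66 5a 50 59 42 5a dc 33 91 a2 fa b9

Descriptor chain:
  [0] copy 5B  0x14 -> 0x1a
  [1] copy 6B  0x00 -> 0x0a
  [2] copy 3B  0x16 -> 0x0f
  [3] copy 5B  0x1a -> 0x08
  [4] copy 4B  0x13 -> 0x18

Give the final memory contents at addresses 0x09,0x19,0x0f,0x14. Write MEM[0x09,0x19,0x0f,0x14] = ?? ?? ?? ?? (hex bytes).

D0: mem[0x1a..0x1e] <- [5a 50 59 42 5a]
D1: mem[0x0a..0x0f] <- [09 5f 2d e0 b3 81]
D2: mem[0x0f..0x11] <- [59 42 5a]
D3: mem[0x08..0x0c] <- [5a 50 59 42 5a]
D4: mem[0x18..0x1b] <- [66 5a 50 59]
query mem[0x09]=0x50, mem[0x19]=0x5a, mem[0x0f]=0x59, mem[0x14]=0x5a

MEM[0x09,0x19,0x0f,0x14] = 50 5a 59 5a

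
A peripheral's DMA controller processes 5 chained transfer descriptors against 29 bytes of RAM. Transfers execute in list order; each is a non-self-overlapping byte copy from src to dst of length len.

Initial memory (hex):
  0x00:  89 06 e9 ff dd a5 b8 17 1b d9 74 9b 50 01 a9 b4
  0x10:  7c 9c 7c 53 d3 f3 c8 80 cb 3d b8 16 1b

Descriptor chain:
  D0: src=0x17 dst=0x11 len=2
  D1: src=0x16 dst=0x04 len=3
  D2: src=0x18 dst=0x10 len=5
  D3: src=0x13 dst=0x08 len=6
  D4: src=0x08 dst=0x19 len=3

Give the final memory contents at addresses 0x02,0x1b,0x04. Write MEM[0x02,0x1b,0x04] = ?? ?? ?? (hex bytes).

[0] 0x17->0x11 len=2 : 80 cb
[1] 0x16->0x04 len=3 : c8 80 cb
[2] 0x18->0x10 len=5 : cb 3d b8 16 1b
[3] 0x13->0x08 len=6 : 16 1b f3 c8 80 cb
[4] 0x08->0x19 len=3 : 16 1b f3
query mem[0x02]=0xe9, mem[0x1b]=0xf3, mem[0x04]=0xc8

MEM[0x02,0x1b,0x04] = e9 f3 c8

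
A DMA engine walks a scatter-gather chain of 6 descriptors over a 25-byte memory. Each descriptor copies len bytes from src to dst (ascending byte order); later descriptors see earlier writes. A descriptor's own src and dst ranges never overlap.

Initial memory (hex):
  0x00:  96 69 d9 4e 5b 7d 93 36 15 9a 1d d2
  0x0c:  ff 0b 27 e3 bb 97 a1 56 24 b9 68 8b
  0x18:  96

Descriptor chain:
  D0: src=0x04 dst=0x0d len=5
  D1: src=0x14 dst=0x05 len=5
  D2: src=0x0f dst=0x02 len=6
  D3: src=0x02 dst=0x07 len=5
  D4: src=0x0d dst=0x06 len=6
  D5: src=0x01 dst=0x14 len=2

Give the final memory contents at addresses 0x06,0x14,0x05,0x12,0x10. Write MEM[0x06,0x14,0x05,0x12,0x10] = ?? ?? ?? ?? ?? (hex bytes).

#0 dst[0x0d+5] := {0x5b,0x7d,0x93,0x36,0x15}
#1 dst[0x05+5] := {0x24,0xb9,0x68,0x8b,0x96}
#2 dst[0x02+6] := {0x93,0x36,0x15,0xa1,0x56,0x24}
#3 dst[0x07+5] := {0x93,0x36,0x15,0xa1,0x56}
#4 dst[0x06+6] := {0x5b,0x7d,0x93,0x36,0x15,0xa1}
#5 dst[0x14+2] := {0x69,0x93}
query mem[0x06]=0x5b, mem[0x14]=0x69, mem[0x05]=0xa1, mem[0x12]=0xa1, mem[0x10]=0x36

MEM[0x06,0x14,0x05,0x12,0x10] = 5b 69 a1 a1 36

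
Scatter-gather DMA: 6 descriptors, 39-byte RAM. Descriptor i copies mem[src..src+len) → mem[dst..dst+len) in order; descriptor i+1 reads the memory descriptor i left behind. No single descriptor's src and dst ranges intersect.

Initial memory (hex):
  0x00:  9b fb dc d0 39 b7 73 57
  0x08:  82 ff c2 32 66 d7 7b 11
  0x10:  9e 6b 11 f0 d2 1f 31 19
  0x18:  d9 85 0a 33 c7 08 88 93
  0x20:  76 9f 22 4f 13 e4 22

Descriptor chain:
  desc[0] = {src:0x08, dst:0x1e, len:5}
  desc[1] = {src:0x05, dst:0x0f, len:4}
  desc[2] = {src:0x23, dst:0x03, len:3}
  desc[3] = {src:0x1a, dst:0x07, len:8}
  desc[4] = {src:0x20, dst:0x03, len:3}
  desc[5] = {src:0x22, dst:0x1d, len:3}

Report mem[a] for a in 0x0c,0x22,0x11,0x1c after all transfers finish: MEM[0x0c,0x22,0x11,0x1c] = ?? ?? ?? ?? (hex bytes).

MEM[0x0c,0x22,0x11,0x1c] = ff 66 57 c7

#0 dst[0x1e+5] := {0x82,0xff,0xc2,0x32,0x66}
#1 dst[0x0f+4] := {0xb7,0x73,0x57,0x82}
#2 dst[0x03+3] := {0x4f,0x13,0xe4}
#3 dst[0x07+8] := {0x0a,0x33,0xc7,0x08,0x82,0xff,0xc2,0x32}
#4 dst[0x03+3] := {0xc2,0x32,0x66}
#5 dst[0x1d+3] := {0x66,0x4f,0x13}
query mem[0x0c]=0xff, mem[0x22]=0x66, mem[0x11]=0x57, mem[0x1c]=0xc7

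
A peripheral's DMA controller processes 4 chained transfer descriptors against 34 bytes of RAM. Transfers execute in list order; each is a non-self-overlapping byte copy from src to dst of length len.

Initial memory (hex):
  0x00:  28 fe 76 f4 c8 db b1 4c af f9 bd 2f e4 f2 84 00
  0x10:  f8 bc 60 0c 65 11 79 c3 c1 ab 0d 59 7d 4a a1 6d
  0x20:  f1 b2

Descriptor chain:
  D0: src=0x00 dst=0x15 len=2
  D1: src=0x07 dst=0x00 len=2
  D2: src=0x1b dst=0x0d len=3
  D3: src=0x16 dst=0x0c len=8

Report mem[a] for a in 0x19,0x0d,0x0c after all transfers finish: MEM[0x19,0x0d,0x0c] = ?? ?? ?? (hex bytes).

MEM[0x19,0x0d,0x0c] = ab c3 fe

[0] 0x00->0x15 len=2 : 28 fe
[1] 0x07->0x00 len=2 : 4c af
[2] 0x1b->0x0d len=3 : 59 7d 4a
[3] 0x16->0x0c len=8 : fe c3 c1 ab 0d 59 7d 4a
query mem[0x19]=0xab, mem[0x0d]=0xc3, mem[0x0c]=0xfe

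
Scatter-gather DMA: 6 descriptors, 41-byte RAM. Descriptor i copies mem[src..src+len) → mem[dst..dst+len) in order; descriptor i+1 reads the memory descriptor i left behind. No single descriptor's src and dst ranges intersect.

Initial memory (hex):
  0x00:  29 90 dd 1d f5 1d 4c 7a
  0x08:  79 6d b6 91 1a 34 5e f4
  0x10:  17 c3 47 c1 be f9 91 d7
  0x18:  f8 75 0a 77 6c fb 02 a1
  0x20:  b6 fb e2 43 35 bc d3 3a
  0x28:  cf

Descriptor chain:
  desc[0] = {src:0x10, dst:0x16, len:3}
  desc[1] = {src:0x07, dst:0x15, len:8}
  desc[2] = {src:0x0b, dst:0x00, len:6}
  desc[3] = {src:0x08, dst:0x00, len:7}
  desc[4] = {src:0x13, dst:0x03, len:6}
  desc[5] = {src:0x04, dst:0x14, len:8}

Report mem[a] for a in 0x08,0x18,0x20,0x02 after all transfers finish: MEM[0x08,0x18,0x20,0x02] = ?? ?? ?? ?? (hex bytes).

MEM[0x08,0x18,0x20,0x02] = b6 b6 b6 b6

D0: mem[0x16..0x18] <- [17 c3 47]
D1: mem[0x15..0x1c] <- [7a 79 6d b6 91 1a 34 5e]
D2: mem[0x00..0x05] <- [91 1a 34 5e f4 17]
D3: mem[0x00..0x06] <- [79 6d b6 91 1a 34 5e]
D4: mem[0x03..0x08] <- [c1 be 7a 79 6d b6]
D5: mem[0x14..0x1b] <- [be 7a 79 6d b6 6d b6 91]
query mem[0x08]=0xb6, mem[0x18]=0xb6, mem[0x20]=0xb6, mem[0x02]=0xb6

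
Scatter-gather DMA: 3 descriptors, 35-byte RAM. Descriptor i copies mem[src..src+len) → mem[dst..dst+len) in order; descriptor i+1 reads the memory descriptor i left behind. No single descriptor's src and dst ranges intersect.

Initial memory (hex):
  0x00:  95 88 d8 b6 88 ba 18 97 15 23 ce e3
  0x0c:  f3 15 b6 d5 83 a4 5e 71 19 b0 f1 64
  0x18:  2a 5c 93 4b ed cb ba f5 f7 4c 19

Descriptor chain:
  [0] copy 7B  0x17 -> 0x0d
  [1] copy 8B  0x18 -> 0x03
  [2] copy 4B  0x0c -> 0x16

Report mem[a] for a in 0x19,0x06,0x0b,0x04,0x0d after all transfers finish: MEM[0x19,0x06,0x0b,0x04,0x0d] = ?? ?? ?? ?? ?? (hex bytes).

MEM[0x19,0x06,0x0b,0x04,0x0d] = 5c 4b e3 5c 64

D0: mem[0x0d..0x13] <- [64 2a 5c 93 4b ed cb]
D1: mem[0x03..0x0a] <- [2a 5c 93 4b ed cb ba f5]
D2: mem[0x16..0x19] <- [f3 64 2a 5c]
query mem[0x19]=0x5c, mem[0x06]=0x4b, mem[0x0b]=0xe3, mem[0x04]=0x5c, mem[0x0d]=0x64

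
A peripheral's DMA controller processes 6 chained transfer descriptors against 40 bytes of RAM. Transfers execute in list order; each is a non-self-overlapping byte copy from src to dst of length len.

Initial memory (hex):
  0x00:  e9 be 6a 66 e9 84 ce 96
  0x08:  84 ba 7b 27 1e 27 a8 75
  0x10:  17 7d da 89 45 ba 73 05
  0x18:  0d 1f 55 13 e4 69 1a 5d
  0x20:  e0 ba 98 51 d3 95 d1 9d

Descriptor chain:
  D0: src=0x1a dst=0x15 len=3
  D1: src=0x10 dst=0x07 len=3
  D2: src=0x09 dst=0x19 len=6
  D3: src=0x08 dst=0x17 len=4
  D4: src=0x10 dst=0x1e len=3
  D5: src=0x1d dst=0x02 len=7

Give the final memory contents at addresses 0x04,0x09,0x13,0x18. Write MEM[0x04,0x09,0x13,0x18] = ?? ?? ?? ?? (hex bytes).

MEM[0x04,0x09,0x13,0x18] = 7d da 89 da

[0] 0x1a->0x15 len=3 : 55 13 e4
[1] 0x10->0x07 len=3 : 17 7d da
[2] 0x09->0x19 len=6 : da 7b 27 1e 27 a8
[3] 0x08->0x17 len=4 : 7d da 7b 27
[4] 0x10->0x1e len=3 : 17 7d da
[5] 0x1d->0x02 len=7 : 27 17 7d da ba 98 51
query mem[0x04]=0x7d, mem[0x09]=0xda, mem[0x13]=0x89, mem[0x18]=0xda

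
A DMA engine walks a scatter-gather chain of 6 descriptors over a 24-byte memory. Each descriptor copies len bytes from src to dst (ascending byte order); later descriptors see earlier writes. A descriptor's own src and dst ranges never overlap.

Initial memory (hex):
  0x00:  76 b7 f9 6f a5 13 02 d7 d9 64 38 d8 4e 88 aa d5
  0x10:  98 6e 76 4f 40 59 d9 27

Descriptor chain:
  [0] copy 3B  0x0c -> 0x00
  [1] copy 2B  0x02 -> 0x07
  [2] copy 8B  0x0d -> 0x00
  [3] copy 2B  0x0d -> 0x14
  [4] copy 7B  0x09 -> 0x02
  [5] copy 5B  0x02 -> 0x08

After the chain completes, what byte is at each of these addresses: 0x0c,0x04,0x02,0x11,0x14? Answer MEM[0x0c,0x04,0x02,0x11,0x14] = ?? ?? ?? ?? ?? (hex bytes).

D0: mem[0x00..0x02] <- [4e 88 aa]
D1: mem[0x07..0x08] <- [aa 6f]
D2: mem[0x00..0x07] <- [88 aa d5 98 6e 76 4f 40]
D3: mem[0x14..0x15] <- [88 aa]
D4: mem[0x02..0x08] <- [64 38 d8 4e 88 aa d5]
D5: mem[0x08..0x0c] <- [64 38 d8 4e 88]
query mem[0x0c]=0x88, mem[0x04]=0xd8, mem[0x02]=0x64, mem[0x11]=0x6e, mem[0x14]=0x88

MEM[0x0c,0x04,0x02,0x11,0x14] = 88 d8 64 6e 88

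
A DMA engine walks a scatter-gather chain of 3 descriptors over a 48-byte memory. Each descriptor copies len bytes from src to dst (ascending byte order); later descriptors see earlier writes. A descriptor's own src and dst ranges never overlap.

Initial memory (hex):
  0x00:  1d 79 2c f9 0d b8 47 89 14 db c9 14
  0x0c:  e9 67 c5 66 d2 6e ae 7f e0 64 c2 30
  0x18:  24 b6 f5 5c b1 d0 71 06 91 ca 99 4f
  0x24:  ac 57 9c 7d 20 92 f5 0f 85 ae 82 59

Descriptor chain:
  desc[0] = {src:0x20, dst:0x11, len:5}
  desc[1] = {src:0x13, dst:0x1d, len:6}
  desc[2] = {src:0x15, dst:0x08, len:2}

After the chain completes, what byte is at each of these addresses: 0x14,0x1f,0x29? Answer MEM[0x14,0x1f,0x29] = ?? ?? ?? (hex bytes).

  after D0: wrote 5B at 0x11 = 91ca994fac
  after D1: wrote 6B at 0x1d = 994facc23024
  after D2: wrote 2B at 0x08 = acc2
query mem[0x14]=0x4f, mem[0x1f]=0xac, mem[0x29]=0x92

MEM[0x14,0x1f,0x29] = 4f ac 92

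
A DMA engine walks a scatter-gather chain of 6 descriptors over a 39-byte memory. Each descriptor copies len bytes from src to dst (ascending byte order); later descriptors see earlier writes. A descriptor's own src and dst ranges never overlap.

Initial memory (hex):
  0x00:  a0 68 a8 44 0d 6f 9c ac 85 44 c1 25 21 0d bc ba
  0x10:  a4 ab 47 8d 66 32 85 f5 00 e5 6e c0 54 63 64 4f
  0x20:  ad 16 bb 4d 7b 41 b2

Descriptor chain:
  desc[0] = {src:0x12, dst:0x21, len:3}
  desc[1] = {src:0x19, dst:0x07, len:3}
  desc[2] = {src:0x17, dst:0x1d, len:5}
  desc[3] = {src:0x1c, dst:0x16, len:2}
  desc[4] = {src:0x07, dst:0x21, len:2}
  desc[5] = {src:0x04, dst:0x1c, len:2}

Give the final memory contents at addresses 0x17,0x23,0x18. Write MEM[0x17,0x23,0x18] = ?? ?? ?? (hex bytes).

MEM[0x17,0x23,0x18] = f5 66 00

  after D0: wrote 3B at 0x21 = 478d66
  after D1: wrote 3B at 0x07 = e56ec0
  after D2: wrote 5B at 0x1d = f500e56ec0
  after D3: wrote 2B at 0x16 = 54f5
  after D4: wrote 2B at 0x21 = e56e
  after D5: wrote 2B at 0x1c = 0d6f
query mem[0x17]=0xf5, mem[0x23]=0x66, mem[0x18]=0x00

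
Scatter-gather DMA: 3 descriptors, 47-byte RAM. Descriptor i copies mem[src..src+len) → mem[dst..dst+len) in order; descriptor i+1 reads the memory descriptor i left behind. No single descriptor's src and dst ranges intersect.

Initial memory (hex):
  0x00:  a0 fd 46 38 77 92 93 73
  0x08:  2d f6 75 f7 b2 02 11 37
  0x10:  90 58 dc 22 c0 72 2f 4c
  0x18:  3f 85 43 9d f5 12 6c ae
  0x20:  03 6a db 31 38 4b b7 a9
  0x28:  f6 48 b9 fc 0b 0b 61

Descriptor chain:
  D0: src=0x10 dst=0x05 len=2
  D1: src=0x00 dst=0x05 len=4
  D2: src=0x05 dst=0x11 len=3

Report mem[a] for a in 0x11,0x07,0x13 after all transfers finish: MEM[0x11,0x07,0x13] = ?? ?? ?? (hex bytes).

MEM[0x11,0x07,0x13] = a0 46 46

[0] 0x10->0x05 len=2 : 90 58
[1] 0x00->0x05 len=4 : a0 fd 46 38
[2] 0x05->0x11 len=3 : a0 fd 46
query mem[0x11]=0xa0, mem[0x07]=0x46, mem[0x13]=0x46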